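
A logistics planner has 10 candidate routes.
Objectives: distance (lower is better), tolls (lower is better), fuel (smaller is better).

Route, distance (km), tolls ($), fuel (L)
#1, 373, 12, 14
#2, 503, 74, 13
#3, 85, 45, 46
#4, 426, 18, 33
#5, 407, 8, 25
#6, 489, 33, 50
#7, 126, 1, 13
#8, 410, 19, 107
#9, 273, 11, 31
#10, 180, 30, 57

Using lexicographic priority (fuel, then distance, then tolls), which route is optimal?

#7

First minimize fuel: best is 13, kept {#2, #7}.
Then minimize distance: best is 126, kept {#7}.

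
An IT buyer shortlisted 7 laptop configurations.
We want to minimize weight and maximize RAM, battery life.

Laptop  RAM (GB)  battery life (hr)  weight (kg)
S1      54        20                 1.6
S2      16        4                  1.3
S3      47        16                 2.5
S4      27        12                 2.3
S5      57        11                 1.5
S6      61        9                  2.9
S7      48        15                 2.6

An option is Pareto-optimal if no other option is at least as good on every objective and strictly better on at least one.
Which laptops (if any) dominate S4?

S1

S1: RAM 54≥27, battery life 20≥12, weight 1.6≤2.3 — dominates S4.
Others (S2, S3, S5, S6, S7) are each worse than S4 on at least one objective.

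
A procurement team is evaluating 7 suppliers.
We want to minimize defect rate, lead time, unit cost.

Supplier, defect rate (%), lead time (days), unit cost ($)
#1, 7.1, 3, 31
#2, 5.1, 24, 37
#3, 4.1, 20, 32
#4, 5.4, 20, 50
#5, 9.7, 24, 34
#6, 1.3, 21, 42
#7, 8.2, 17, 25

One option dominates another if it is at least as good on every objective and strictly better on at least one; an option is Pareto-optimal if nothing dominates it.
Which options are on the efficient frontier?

#1, #3, #6, #7

#1: not dominated (best lead time).
#2: dominated by #3 (defect rate 4.1≤5.1, lead time 20≤24, unit cost 32≤37).
#3: not dominated.
#4: dominated by #3 (defect rate 4.1≤5.4, lead time 20≤20, unit cost 32≤50).
#5: dominated by #1 (defect rate 7.1≤9.7, lead time 3≤24, unit cost 31≤34).
#6: not dominated (best defect rate).
#7: not dominated (best unit cost).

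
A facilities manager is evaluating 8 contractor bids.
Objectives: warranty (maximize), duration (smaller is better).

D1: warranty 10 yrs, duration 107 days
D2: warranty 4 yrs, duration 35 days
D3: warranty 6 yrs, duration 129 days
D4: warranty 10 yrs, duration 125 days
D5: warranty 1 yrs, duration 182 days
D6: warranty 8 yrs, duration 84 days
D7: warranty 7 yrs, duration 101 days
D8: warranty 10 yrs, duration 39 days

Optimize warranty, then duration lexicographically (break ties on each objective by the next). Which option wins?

First maximize warranty: best is 10, kept {D1, D4, D8}.
Then minimize duration: best is 39, kept {D8}.

D8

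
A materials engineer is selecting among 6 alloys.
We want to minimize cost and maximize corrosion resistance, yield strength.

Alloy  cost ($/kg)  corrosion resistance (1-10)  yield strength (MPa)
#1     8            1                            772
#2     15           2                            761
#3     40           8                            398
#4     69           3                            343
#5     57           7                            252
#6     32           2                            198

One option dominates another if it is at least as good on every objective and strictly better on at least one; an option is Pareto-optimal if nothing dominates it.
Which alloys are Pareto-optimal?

#1: not dominated (best cost).
#2: not dominated.
#3: not dominated (best corrosion resistance).
#4: dominated by #3 (cost 40≤69, corrosion resistance 8≥3, yield strength 398≥343).
#5: dominated by #3 (cost 40≤57, corrosion resistance 8≥7, yield strength 398≥252).
#6: dominated by #2 (cost 15≤32, corrosion resistance 2≥2, yield strength 761≥198).

#1, #2, #3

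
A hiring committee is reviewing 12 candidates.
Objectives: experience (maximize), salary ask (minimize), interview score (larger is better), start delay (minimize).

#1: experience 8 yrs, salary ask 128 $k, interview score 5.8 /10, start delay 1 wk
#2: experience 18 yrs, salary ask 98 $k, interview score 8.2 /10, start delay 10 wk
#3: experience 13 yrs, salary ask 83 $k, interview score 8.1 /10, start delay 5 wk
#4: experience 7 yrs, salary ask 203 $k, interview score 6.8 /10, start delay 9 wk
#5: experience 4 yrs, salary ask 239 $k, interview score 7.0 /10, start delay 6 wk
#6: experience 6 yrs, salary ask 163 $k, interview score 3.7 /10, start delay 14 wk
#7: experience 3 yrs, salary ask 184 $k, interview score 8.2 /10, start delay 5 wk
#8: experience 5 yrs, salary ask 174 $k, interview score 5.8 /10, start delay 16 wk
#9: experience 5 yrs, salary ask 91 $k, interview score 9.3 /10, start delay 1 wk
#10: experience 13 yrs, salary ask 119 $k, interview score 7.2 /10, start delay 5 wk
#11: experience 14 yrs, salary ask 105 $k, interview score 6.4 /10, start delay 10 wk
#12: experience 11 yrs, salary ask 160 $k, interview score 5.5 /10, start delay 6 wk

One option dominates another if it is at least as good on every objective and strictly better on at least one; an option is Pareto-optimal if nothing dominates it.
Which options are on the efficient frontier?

#1, #2, #3, #9

#1: not dominated.
#2: not dominated (best experience).
#3: not dominated (best salary ask).
#4: dominated by #3 (experience 13≥7, salary ask 83≤203, interview score 8.1≥6.8, start delay 5≤9).
#5: dominated by #3 (experience 13≥4, salary ask 83≤239, interview score 8.1≥7.0, start delay 5≤6).
#6: dominated by #1 (experience 8≥6, salary ask 128≤163, interview score 5.8≥3.7, start delay 1≤14).
#7: dominated by #9 (experience 5≥3, salary ask 91≤184, interview score 9.3≥8.2, start delay 1≤5).
#8: dominated by #1 (experience 8≥5, salary ask 128≤174, interview score 5.8≥5.8, start delay 1≤16).
#9: not dominated (best interview score).
#10: dominated by #3 (experience 13≥13, salary ask 83≤119, interview score 8.1≥7.2, start delay 5≤5).
#11: dominated by #2 (experience 18≥14, salary ask 98≤105, interview score 8.2≥6.4, start delay 10≤10).
#12: dominated by #3 (experience 13≥11, salary ask 83≤160, interview score 8.1≥5.5, start delay 5≤6).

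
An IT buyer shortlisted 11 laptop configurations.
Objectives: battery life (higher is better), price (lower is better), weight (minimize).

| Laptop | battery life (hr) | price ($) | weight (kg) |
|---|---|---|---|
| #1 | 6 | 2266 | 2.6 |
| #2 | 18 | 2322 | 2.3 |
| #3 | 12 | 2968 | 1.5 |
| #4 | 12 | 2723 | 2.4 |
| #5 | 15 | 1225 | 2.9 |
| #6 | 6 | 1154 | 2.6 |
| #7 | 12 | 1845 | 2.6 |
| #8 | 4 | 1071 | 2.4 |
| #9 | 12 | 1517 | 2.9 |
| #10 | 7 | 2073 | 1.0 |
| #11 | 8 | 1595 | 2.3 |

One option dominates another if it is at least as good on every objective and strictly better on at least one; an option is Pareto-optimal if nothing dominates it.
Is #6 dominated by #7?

No

#7 vs #6: #7 is worse on price (1845 vs 1154), so it does not dominate #6.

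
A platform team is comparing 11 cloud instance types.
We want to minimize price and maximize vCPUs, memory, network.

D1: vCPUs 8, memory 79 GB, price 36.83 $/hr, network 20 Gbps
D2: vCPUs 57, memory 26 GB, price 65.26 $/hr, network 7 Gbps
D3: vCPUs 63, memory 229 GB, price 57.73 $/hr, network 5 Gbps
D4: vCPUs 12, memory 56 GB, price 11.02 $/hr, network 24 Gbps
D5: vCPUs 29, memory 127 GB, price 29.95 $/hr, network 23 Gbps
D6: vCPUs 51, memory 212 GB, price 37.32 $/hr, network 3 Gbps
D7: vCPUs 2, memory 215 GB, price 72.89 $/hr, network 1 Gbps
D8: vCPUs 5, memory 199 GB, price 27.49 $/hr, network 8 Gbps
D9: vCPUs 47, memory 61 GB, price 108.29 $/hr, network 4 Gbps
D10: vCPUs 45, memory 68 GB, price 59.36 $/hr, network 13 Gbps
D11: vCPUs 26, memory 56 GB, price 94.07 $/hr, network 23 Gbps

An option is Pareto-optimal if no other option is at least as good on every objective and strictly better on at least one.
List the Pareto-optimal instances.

D2, D3, D4, D5, D6, D8, D10

D1: dominated by D5 (vCPUs 29≥8, memory 127≥79, price 29.95≤36.83, network 23≥20).
D2: not dominated.
D3: not dominated (best vCPUs).
D4: not dominated (best price).
D5: not dominated.
D6: not dominated.
D7: dominated by D3 (vCPUs 63≥2, memory 229≥215, price 57.73≤72.89, network 5≥1).
D8: not dominated.
D9: dominated by D3 (vCPUs 63≥47, memory 229≥61, price 57.73≤108.29, network 5≥4).
D10: not dominated.
D11: dominated by D5 (vCPUs 29≥26, memory 127≥56, price 29.95≤94.07, network 23≥23).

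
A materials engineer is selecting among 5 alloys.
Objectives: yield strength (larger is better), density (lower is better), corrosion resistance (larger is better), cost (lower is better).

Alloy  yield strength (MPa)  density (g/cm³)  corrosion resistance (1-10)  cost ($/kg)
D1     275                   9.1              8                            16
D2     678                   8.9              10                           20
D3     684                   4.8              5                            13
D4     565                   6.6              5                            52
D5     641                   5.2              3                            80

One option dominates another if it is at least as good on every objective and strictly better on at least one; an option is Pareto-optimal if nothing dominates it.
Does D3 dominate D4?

D3 vs D4: yield strength 684≥565, density 4.8≤6.6, corrosion resistance 5≥5, cost 13≤52 — D3 is at least as good on every objective with at least one strict improvement.

Yes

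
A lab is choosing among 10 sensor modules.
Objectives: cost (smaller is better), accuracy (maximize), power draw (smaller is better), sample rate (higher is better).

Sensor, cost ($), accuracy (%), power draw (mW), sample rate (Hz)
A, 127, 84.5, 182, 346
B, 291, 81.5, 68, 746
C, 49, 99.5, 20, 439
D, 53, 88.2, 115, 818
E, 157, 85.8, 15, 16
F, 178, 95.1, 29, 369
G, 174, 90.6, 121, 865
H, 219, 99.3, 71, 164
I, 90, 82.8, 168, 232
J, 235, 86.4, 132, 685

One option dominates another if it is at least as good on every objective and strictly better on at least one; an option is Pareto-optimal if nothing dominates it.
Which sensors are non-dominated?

B, C, D, E, G

A: dominated by C (cost 49≤127, accuracy 99.5≥84.5, power draw 20≤182, sample rate 439≥346).
B: not dominated.
C: not dominated (best cost).
D: not dominated.
E: not dominated (best power draw).
F: dominated by C (cost 49≤178, accuracy 99.5≥95.1, power draw 20≤29, sample rate 439≥369).
G: not dominated (best sample rate).
H: dominated by C (cost 49≤219, accuracy 99.5≥99.3, power draw 20≤71, sample rate 439≥164).
I: dominated by C (cost 49≤90, accuracy 99.5≥82.8, power draw 20≤168, sample rate 439≥232).
J: dominated by D (cost 53≤235, accuracy 88.2≥86.4, power draw 115≤132, sample rate 818≥685).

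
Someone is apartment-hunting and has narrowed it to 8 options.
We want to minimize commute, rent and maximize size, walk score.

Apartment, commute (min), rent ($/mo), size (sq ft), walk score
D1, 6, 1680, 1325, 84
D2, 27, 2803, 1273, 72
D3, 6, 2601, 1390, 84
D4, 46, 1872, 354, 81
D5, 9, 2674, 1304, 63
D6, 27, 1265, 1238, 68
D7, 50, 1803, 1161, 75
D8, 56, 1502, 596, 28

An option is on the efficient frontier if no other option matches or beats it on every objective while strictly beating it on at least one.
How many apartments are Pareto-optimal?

D1: not dominated.
D2: dominated by D1 (commute 6≤27, rent 1680≤2803, size 1325≥1273, walk score 84≥72).
D3: not dominated (best size).
D4: dominated by D1 (commute 6≤46, rent 1680≤1872, size 1325≥354, walk score 84≥81).
D5: dominated by D1 (commute 6≤9, rent 1680≤2674, size 1325≥1304, walk score 84≥63).
D6: not dominated (best rent).
D7: dominated by D1 (commute 6≤50, rent 1680≤1803, size 1325≥1161, walk score 84≥75).
D8: dominated by D6 (commute 27≤56, rent 1265≤1502, size 1238≥596, walk score 68≥28).
Pareto-optimal: D1, D3, D6 → 3.

3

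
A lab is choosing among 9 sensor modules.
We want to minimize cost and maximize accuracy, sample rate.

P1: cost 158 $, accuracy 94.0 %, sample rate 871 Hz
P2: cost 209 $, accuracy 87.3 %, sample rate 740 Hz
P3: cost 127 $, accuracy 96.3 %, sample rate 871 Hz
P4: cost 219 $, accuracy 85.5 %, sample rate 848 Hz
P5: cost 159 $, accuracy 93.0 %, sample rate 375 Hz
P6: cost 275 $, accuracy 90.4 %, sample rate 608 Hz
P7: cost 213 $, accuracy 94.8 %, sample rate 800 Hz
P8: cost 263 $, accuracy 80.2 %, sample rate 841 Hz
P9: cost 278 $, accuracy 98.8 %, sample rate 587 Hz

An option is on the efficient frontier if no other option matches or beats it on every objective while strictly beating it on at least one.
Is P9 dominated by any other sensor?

P1: worse on accuracy (94.0 vs 98.8).
P2: worse on accuracy (87.3 vs 98.8).
P3: worse on accuracy (96.3 vs 98.8).
P4: worse on accuracy (85.5 vs 98.8).
P5: worse on accuracy (93.0 vs 98.8).
P6: worse on accuracy (90.4 vs 98.8).
P7: worse on accuracy (94.8 vs 98.8).
P8: worse on accuracy (80.2 vs 98.8).
No option is at least as good as P9 on every objective and strictly better on one.

No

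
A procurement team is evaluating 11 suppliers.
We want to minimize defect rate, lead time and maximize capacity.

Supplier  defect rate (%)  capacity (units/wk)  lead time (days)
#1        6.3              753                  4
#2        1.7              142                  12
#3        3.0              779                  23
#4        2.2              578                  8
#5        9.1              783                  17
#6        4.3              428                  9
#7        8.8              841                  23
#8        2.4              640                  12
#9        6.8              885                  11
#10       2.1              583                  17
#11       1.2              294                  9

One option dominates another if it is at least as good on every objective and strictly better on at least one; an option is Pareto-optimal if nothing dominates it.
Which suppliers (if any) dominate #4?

#1: worse on defect rate (6.3 vs 2.2).
#2: worse on capacity (142 vs 578).
#3: worse on defect rate (3.0 vs 2.2).
#5: worse on defect rate (9.1 vs 2.2).
#6: worse on defect rate (4.3 vs 2.2).
#7: worse on defect rate (8.8 vs 2.2).
#8: worse on defect rate (2.4 vs 2.2).
#9: worse on defect rate (6.8 vs 2.2).
#10: worse on lead time (17 vs 8).
#11: worse on capacity (294 vs 578).
No option dominates #4.

none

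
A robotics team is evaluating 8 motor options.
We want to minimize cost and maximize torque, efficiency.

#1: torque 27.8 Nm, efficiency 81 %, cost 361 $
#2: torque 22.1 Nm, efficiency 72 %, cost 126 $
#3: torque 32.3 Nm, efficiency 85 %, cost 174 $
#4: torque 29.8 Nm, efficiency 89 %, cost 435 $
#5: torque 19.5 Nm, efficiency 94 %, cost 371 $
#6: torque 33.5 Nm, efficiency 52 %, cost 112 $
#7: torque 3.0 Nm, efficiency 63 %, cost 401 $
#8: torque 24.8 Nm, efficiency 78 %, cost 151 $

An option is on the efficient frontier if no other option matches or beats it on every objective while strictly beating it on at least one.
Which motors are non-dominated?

#2, #3, #4, #5, #6, #8

#1: dominated by #3 (torque 32.3≥27.8, efficiency 85≥81, cost 174≤361).
#2: not dominated.
#3: not dominated.
#4: not dominated.
#5: not dominated (best efficiency).
#6: not dominated (best torque).
#7: dominated by #1 (torque 27.8≥3.0, efficiency 81≥63, cost 361≤401).
#8: not dominated.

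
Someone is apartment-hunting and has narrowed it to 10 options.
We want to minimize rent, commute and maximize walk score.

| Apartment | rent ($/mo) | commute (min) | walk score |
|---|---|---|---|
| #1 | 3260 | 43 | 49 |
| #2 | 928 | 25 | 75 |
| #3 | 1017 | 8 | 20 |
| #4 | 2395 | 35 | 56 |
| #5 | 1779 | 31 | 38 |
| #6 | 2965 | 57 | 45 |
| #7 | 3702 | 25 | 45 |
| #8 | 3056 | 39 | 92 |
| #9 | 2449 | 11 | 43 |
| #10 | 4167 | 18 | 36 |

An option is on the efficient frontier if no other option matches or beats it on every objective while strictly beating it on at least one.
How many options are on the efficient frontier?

4

#1: dominated by #2 (rent 928≤3260, commute 25≤43, walk score 75≥49).
#2: not dominated (best rent).
#3: not dominated (best commute).
#4: dominated by #2 (rent 928≤2395, commute 25≤35, walk score 75≥56).
#5: dominated by #2 (rent 928≤1779, commute 25≤31, walk score 75≥38).
#6: dominated by #2 (rent 928≤2965, commute 25≤57, walk score 75≥45).
#7: dominated by #2 (rent 928≤3702, commute 25≤25, walk score 75≥45).
#8: not dominated (best walk score).
#9: not dominated.
#10: dominated by #9 (rent 2449≤4167, commute 11≤18, walk score 43≥36).
Pareto-optimal: #2, #3, #8, #9 → 4.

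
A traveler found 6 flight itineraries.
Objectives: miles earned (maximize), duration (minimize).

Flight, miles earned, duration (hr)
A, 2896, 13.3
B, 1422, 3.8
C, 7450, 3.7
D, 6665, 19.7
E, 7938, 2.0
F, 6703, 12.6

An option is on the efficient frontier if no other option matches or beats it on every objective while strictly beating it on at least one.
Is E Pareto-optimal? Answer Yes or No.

Yes

A: worse on miles earned (2896 vs 7938).
B: worse on miles earned (1422 vs 7938).
C: worse on miles earned (7450 vs 7938).
D: worse on miles earned (6665 vs 7938).
F: worse on miles earned (6703 vs 7938).
No option is at least as good as E on every objective and strictly better on one.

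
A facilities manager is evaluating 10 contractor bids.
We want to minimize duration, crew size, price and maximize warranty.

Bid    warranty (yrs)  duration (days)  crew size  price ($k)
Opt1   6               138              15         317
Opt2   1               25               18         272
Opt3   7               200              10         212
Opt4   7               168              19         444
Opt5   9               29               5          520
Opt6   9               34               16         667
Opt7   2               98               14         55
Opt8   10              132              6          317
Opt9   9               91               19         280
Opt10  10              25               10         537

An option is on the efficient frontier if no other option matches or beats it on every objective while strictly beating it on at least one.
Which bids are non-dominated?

Opt1: dominated by Opt8 (warranty 10≥6, duration 132≤138, crew size 6≤15, price 317≤317).
Opt2: not dominated.
Opt3: not dominated.
Opt4: dominated by Opt8 (warranty 10≥7, duration 132≤168, crew size 6≤19, price 317≤444).
Opt5: not dominated (best crew size).
Opt6: dominated by Opt5 (warranty 9≥9, duration 29≤34, crew size 5≤16, price 520≤667).
Opt7: not dominated (best price).
Opt8: not dominated.
Opt9: not dominated.
Opt10: not dominated.

Opt2, Opt3, Opt5, Opt7, Opt8, Opt9, Opt10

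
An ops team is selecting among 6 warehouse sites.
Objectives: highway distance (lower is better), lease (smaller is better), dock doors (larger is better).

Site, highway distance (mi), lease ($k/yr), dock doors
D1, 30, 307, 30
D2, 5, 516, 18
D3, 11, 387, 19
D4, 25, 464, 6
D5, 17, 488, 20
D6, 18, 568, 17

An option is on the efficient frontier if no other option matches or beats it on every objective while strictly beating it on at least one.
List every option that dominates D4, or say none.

D3

D3: highway distance 11≤25, lease 387≤464, dock doors 19≥6 — dominates D4.
Others (D1, D2, D5, D6) are each worse than D4 on at least one objective.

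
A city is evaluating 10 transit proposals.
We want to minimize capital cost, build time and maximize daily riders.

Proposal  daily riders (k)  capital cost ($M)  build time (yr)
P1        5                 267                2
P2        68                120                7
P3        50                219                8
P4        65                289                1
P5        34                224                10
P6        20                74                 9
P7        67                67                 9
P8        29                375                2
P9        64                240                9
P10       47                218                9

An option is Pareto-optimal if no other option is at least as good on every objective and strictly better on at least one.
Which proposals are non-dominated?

P1: not dominated.
P2: not dominated (best daily riders).
P3: dominated by P2 (daily riders 68≥50, capital cost 120≤219, build time 7≤8).
P4: not dominated (best build time).
P5: dominated by P2 (daily riders 68≥34, capital cost 120≤224, build time 7≤10).
P6: dominated by P7 (daily riders 67≥20, capital cost 67≤74, build time 9≤9).
P7: not dominated (best capital cost).
P8: dominated by P4 (daily riders 65≥29, capital cost 289≤375, build time 1≤2).
P9: dominated by P2 (daily riders 68≥64, capital cost 120≤240, build time 7≤9).
P10: dominated by P2 (daily riders 68≥47, capital cost 120≤218, build time 7≤9).

P1, P2, P4, P7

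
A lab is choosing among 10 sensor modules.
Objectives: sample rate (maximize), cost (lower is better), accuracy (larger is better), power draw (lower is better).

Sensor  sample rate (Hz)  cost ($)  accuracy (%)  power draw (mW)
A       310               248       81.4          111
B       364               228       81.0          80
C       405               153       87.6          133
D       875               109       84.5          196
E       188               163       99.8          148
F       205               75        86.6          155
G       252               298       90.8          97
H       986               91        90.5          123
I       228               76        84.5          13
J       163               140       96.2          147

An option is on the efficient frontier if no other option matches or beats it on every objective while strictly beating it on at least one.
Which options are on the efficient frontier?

A: not dominated.
B: not dominated.
C: dominated by H (sample rate 986≥405, cost 91≤153, accuracy 90.5≥87.6, power draw 123≤133).
D: dominated by H (sample rate 986≥875, cost 91≤109, accuracy 90.5≥84.5, power draw 123≤196).
E: not dominated (best accuracy).
F: not dominated (best cost).
G: not dominated.
H: not dominated (best sample rate).
I: not dominated (best power draw).
J: not dominated.

A, B, E, F, G, H, I, J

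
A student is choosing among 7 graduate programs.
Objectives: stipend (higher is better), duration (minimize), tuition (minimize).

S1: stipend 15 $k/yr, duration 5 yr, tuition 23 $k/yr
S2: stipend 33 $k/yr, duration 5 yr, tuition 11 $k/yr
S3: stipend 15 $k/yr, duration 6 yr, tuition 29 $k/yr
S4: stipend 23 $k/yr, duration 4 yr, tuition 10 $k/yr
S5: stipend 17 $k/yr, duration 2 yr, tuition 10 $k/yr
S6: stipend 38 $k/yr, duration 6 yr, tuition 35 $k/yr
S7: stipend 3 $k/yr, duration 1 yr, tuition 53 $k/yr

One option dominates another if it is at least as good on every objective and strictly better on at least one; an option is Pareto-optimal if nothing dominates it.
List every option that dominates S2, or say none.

none

S1: worse on stipend (15 vs 33).
S3: worse on stipend (15 vs 33).
S4: worse on stipend (23 vs 33).
S5: worse on stipend (17 vs 33).
S6: worse on duration (6 vs 5).
S7: worse on stipend (3 vs 33).
No option dominates S2.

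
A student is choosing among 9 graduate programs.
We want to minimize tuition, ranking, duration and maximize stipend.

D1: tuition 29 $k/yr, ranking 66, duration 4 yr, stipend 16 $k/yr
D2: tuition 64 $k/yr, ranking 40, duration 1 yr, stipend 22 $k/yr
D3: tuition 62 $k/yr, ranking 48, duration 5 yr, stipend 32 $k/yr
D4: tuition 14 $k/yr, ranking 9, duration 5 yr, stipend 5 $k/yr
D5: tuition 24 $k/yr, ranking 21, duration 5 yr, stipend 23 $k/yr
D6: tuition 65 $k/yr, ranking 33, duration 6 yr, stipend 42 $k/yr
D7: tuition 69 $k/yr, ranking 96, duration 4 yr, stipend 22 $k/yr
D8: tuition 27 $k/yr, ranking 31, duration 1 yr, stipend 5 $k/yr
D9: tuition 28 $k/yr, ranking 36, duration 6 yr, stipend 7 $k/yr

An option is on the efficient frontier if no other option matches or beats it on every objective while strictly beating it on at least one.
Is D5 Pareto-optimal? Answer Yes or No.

Yes

D1: worse on tuition (29 vs 24).
D2: worse on tuition (64 vs 24).
D3: worse on tuition (62 vs 24).
D4: worse on stipend (5 vs 23).
D6: worse on tuition (65 vs 24).
D7: worse on tuition (69 vs 24).
D8: worse on tuition (27 vs 24).
D9: worse on tuition (28 vs 24).
No option is at least as good as D5 on every objective and strictly better on one.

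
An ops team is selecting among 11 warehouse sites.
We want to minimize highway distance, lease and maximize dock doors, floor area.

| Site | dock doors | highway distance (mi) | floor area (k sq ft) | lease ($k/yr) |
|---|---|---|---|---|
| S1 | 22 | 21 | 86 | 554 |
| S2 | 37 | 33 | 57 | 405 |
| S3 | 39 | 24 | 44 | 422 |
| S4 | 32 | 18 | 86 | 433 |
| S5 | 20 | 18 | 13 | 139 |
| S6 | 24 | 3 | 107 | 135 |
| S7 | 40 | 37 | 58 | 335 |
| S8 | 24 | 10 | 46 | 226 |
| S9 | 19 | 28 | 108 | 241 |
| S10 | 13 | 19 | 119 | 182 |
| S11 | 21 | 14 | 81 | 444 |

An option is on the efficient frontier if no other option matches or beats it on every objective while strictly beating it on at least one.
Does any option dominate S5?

S6 vs S5: dock doors 24≥20, highway distance 3≤18, floor area 107≥13, lease 135≤139 — S6 is at least as good on every objective and strictly better on at least one, so S6 dominates S5.

Yes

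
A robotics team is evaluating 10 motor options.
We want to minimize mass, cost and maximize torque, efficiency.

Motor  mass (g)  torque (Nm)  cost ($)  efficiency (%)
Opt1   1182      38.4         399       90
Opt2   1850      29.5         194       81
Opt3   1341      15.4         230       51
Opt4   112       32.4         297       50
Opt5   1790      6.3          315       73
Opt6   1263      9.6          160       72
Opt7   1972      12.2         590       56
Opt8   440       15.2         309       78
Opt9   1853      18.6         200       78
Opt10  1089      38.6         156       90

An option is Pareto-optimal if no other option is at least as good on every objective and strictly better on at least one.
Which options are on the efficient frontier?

Opt4, Opt8, Opt10

Opt1: dominated by Opt10 (mass 1089≤1182, torque 38.6≥38.4, cost 156≤399, efficiency 90≥90).
Opt2: dominated by Opt10 (mass 1089≤1850, torque 38.6≥29.5, cost 156≤194, efficiency 90≥81).
Opt3: dominated by Opt10 (mass 1089≤1341, torque 38.6≥15.4, cost 156≤230, efficiency 90≥51).
Opt4: not dominated (best mass).
Opt5: dominated by Opt8 (mass 440≤1790, torque 15.2≥6.3, cost 309≤315, efficiency 78≥73).
Opt6: dominated by Opt10 (mass 1089≤1263, torque 38.6≥9.6, cost 156≤160, efficiency 90≥72).
Opt7: dominated by Opt1 (mass 1182≤1972, torque 38.4≥12.2, cost 399≤590, efficiency 90≥56).
Opt8: not dominated.
Opt9: dominated by Opt2 (mass 1850≤1853, torque 29.5≥18.6, cost 194≤200, efficiency 81≥78).
Opt10: not dominated (best torque).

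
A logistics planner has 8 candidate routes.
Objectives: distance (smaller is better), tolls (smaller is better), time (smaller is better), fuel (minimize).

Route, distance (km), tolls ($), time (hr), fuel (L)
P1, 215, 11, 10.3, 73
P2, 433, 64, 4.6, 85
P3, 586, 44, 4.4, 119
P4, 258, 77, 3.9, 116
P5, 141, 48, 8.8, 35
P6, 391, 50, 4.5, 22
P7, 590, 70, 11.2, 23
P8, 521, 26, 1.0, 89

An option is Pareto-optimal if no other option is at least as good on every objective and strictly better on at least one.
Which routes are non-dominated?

P1, P4, P5, P6, P8

P1: not dominated (best tolls).
P2: dominated by P6 (distance 391≤433, tolls 50≤64, time 4.5≤4.6, fuel 22≤85).
P3: dominated by P8 (distance 521≤586, tolls 26≤44, time 1.0≤4.4, fuel 89≤119).
P4: not dominated.
P5: not dominated (best distance).
P6: not dominated (best fuel).
P7: dominated by P6 (distance 391≤590, tolls 50≤70, time 4.5≤11.2, fuel 22≤23).
P8: not dominated (best time).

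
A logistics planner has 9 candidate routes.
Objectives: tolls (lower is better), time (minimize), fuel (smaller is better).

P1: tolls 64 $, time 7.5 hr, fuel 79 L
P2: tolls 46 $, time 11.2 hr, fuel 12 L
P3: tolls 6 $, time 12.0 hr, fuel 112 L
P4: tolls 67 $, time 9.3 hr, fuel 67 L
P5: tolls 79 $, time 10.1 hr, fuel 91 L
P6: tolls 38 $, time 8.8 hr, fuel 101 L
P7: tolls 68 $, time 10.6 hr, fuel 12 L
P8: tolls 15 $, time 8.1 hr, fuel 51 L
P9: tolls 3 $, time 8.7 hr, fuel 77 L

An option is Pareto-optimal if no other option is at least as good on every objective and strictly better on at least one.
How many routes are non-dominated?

P1: not dominated (best time).
P2: not dominated.
P3: dominated by P9 (tolls 3≤6, time 8.7≤12.0, fuel 77≤112).
P4: dominated by P8 (tolls 15≤67, time 8.1≤9.3, fuel 51≤67).
P5: dominated by P1 (tolls 64≤79, time 7.5≤10.1, fuel 79≤91).
P6: dominated by P8 (tolls 15≤38, time 8.1≤8.8, fuel 51≤101).
P7: not dominated.
P8: not dominated.
P9: not dominated (best tolls).
Pareto-optimal: P1, P2, P7, P8, P9 → 5.

5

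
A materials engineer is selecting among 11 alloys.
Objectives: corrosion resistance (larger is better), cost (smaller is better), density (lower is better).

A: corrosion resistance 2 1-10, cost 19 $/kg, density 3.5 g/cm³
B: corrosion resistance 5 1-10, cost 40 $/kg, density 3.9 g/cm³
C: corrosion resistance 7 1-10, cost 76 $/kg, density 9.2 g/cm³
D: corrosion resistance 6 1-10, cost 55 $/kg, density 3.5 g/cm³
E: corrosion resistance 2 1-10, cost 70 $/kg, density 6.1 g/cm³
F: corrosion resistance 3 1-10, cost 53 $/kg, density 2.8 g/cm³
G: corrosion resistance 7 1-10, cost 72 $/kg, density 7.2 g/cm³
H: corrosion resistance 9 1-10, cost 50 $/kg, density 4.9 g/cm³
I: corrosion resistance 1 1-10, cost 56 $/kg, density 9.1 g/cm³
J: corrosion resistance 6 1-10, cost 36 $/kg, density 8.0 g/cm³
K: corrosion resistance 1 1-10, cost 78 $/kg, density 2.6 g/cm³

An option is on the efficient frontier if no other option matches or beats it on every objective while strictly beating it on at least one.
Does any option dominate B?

A: worse on corrosion resistance (2 vs 5).
C: worse on cost (76 vs 40).
D: worse on cost (55 vs 40).
E: worse on corrosion resistance (2 vs 5).
F: worse on corrosion resistance (3 vs 5).
G: worse on cost (72 vs 40).
H: worse on cost (50 vs 40).
I: worse on corrosion resistance (1 vs 5).
J: worse on density (8.0 vs 3.9).
K: worse on corrosion resistance (1 vs 5).
No option is at least as good as B on every objective and strictly better on one.

No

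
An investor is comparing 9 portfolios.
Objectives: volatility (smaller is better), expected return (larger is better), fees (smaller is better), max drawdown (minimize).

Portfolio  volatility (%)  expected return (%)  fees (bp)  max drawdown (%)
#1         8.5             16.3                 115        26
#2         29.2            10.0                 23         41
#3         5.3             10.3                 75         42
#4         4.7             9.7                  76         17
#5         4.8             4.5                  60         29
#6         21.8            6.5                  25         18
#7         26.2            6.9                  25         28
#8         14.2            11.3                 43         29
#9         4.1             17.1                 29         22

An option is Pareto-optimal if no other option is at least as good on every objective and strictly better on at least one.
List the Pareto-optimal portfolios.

#2, #4, #6, #7, #9

#1: dominated by #9 (volatility 4.1≤8.5, expected return 17.1≥16.3, fees 29≤115, max drawdown 22≤26).
#2: not dominated (best fees).
#3: dominated by #9 (volatility 4.1≤5.3, expected return 17.1≥10.3, fees 29≤75, max drawdown 22≤42).
#4: not dominated (best max drawdown).
#5: dominated by #9 (volatility 4.1≤4.8, expected return 17.1≥4.5, fees 29≤60, max drawdown 22≤29).
#6: not dominated.
#7: not dominated.
#8: dominated by #9 (volatility 4.1≤14.2, expected return 17.1≥11.3, fees 29≤43, max drawdown 22≤29).
#9: not dominated (best volatility).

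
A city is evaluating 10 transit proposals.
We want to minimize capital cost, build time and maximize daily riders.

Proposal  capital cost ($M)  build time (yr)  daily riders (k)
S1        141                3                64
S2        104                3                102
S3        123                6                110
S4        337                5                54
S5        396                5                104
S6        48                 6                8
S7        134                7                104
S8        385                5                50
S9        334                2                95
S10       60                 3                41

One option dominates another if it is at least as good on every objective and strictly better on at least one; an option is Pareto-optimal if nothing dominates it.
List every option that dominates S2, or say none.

S1: worse on capital cost (141 vs 104).
S3: worse on capital cost (123 vs 104).
S4: worse on capital cost (337 vs 104).
S5: worse on capital cost (396 vs 104).
S6: worse on build time (6 vs 3).
S7: worse on capital cost (134 vs 104).
S8: worse on capital cost (385 vs 104).
S9: worse on capital cost (334 vs 104).
S10: worse on daily riders (41 vs 102).
No option dominates S2.

none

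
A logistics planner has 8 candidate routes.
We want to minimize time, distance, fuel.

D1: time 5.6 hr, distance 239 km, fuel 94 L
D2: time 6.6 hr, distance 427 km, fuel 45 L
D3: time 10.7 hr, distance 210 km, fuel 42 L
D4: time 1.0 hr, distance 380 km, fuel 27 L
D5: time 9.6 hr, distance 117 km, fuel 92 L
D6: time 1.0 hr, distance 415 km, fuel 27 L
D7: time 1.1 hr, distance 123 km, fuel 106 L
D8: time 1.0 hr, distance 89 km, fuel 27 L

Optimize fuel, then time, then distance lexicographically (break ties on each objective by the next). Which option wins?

D8

First minimize fuel: best is 27, kept {D4, D6, D8}.
Then minimize time: best is 1.0, kept {D4, D6, D8}.
Then minimize distance: best is 89, kept {D8}.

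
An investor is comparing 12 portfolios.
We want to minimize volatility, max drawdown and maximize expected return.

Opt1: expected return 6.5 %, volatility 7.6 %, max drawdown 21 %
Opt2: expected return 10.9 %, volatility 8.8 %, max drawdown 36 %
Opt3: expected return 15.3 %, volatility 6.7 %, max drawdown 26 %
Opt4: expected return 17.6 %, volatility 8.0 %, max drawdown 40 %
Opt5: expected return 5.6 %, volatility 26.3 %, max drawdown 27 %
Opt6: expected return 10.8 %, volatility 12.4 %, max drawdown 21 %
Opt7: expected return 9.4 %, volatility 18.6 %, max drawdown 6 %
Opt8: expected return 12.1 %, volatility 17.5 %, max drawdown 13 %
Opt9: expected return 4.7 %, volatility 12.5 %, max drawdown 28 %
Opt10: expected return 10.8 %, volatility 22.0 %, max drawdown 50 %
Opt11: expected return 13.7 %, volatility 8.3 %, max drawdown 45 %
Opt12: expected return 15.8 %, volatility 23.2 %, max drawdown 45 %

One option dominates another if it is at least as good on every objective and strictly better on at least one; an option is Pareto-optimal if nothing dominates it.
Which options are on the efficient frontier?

Opt1: not dominated.
Opt2: dominated by Opt3 (expected return 15.3≥10.9, volatility 6.7≤8.8, max drawdown 26≤36).
Opt3: not dominated (best volatility).
Opt4: not dominated (best expected return).
Opt5: dominated by Opt1 (expected return 6.5≥5.6, volatility 7.6≤26.3, max drawdown 21≤27).
Opt6: not dominated.
Opt7: not dominated (best max drawdown).
Opt8: not dominated.
Opt9: dominated by Opt1 (expected return 6.5≥4.7, volatility 7.6≤12.5, max drawdown 21≤28).
Opt10: dominated by Opt2 (expected return 10.9≥10.8, volatility 8.8≤22.0, max drawdown 36≤50).
Opt11: dominated by Opt3 (expected return 15.3≥13.7, volatility 6.7≤8.3, max drawdown 26≤45).
Opt12: dominated by Opt4 (expected return 17.6≥15.8, volatility 8.0≤23.2, max drawdown 40≤45).

Opt1, Opt3, Opt4, Opt6, Opt7, Opt8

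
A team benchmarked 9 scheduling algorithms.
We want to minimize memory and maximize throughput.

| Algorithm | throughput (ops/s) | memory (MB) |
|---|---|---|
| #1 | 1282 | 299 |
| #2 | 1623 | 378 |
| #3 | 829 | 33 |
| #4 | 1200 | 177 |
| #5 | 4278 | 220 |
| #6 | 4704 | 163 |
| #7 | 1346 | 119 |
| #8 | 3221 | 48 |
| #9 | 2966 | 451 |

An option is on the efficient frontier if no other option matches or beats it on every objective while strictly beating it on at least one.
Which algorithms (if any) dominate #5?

#6: throughput 4704≥4278, memory 163≤220 — dominates #5.
Others (#1, #2, #3, #4, #7, #8, #9) are each worse than #5 on at least one objective.

#6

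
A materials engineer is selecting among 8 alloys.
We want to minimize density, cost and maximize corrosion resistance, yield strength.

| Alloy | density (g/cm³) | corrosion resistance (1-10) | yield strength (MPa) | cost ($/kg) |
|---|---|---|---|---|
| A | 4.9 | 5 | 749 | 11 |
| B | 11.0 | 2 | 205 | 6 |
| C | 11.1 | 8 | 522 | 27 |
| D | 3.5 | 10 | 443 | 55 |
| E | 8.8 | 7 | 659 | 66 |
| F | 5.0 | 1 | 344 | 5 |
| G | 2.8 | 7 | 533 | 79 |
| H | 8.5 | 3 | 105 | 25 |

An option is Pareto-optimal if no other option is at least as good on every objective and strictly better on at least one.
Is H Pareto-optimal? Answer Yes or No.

No

A vs H: density 4.9≤8.5, corrosion resistance 5≥3, yield strength 749≥105, cost 11≤25 — A is at least as good on every objective and strictly better on at least one, so A dominates H.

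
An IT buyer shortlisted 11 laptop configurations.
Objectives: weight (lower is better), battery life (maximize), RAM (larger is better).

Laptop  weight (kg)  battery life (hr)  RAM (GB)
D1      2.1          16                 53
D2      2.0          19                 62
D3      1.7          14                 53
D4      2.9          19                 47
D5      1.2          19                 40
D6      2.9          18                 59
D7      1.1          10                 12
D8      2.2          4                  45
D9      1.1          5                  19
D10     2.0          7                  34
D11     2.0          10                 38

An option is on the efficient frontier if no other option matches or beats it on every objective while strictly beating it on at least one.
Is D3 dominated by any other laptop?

D1: worse on weight (2.1 vs 1.7).
D2: worse on weight (2.0 vs 1.7).
D4: worse on weight (2.9 vs 1.7).
D5: worse on RAM (40 vs 53).
D6: worse on weight (2.9 vs 1.7).
D7: worse on battery life (10 vs 14).
D8: worse on weight (2.2 vs 1.7).
D9: worse on battery life (5 vs 14).
D10: worse on weight (2.0 vs 1.7).
D11: worse on weight (2.0 vs 1.7).
No option is at least as good as D3 on every objective and strictly better on one.

No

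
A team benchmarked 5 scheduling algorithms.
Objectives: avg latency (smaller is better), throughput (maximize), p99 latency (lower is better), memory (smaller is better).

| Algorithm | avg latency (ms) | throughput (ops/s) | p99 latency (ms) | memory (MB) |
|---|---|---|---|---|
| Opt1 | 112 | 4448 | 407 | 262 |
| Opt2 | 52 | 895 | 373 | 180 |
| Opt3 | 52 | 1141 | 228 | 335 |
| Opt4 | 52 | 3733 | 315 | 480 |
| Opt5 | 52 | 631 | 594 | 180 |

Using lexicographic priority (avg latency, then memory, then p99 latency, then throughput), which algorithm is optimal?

First minimize avg latency: best is 52, kept {Opt2, Opt3, Opt4, Opt5}.
Then minimize memory: best is 180, kept {Opt2, Opt5}.
Then minimize p99 latency: best is 373, kept {Opt2}.

Opt2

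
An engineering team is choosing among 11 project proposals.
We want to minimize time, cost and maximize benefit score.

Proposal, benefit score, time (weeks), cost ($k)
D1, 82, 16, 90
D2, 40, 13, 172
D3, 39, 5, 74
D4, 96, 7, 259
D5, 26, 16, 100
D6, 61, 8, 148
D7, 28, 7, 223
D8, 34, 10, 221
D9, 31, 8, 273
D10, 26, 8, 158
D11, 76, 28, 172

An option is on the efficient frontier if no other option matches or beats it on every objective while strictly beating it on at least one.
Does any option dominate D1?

D2: worse on benefit score (40 vs 82).
D3: worse on benefit score (39 vs 82).
D4: worse on cost (259 vs 90).
D5: worse on benefit score (26 vs 82).
D6: worse on benefit score (61 vs 82).
D7: worse on benefit score (28 vs 82).
D8: worse on benefit score (34 vs 82).
D9: worse on benefit score (31 vs 82).
D10: worse on benefit score (26 vs 82).
D11: worse on benefit score (76 vs 82).
No option is at least as good as D1 on every objective and strictly better on one.

No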